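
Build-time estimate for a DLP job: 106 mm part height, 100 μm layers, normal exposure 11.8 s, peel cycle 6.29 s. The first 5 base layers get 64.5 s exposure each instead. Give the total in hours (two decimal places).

5.40 hours

Number of layers: 106 / 0.1 → 1060 (rounded up).
Bottom layers = 5 × (64.5 + 6.29), so 353.95 s.
Normal layers: 1055 × (11.8 + 6.29) → 19084.95 s.
Sum: 353.95 + 19084.95 = 19438.9 s → 5.40 hours.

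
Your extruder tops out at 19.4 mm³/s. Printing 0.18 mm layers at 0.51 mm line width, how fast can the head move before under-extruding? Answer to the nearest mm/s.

211 mm/s

Bead cross-section = 0.18 × 0.51 = 0.0918 mm².
Max speed = 19.4 / 0.0918 = 211.33 ≈ 211 mm/s.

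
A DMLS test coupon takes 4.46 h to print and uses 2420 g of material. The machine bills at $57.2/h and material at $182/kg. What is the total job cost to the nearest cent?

Machine cost = 57.2 × 4.46 = $255.112.
Material cost = 182 × 2420/1000 = $440.44.
Job cost: 255.112 + 440.44 = 695.552 ≈ $695.55.

$695.55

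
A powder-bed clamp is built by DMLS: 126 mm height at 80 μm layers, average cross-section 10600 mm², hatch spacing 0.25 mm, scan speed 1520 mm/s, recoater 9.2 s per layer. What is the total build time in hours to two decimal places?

Number of layers: 126 / 0.08 → 1575 (rounded up).
Per-layer scan distance: 10600 / 0.25 → 42400 mm.
Laser time per layer = 42400 / 1520 = 27.8947 s.
Time per layer = 27.8947 + 9.2, so 37.0947 s.
1575 layers × 37.0947 s/layer = 58424.1525 s, i.e. 16.23 hours.

16.23 hours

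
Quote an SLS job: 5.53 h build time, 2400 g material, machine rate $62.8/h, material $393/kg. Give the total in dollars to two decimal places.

$1290.48

Machine-time cost = 62.8 × 5.53 = $347.284.
Material charge: 393 × 2400/1000 → $943.20.
Job cost: 347.284 + 943.20 = 1290.484 ≈ $1290.48.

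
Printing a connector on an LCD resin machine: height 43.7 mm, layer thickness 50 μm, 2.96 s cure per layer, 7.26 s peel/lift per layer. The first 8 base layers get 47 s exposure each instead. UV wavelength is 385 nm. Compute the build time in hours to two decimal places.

Number of layers: 43.7 / 0.05 → 874 (rounded up).
Base layers = 8 × (47 + 7.26) = 434.08 s.
Remaining layers: 866 × (2.96 + 7.26) → 8850.52 s.
Total = 434.08 + 8850.52 = 9284.6 s = 2.58 hours.

2.58 hours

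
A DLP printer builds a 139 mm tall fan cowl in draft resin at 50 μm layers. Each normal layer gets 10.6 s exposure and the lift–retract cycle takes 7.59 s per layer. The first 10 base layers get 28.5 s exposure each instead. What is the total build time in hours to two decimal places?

Number of layers: 139 / 0.05 → 2780 (rounded up).
Burn-in layers = 10 × (28.5 + 7.59), so 360.9 s.
Regular layers = 2770 × (10.6 + 7.59), so 50386.3 s.
Total = 360.9 + 50386.3 = 50747.2 s = 14.10 hours.

14.10 hours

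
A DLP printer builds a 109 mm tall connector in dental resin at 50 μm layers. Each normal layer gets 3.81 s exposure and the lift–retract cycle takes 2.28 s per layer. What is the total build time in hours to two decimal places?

Layers = ⌈109/0.05⌉ = 2180.
Cycle time = 3.81 + 2.28 = 6.09 s.
Total = 2180 × 6.09 = 13276.2 s = 3.69 hours.

3.69 hours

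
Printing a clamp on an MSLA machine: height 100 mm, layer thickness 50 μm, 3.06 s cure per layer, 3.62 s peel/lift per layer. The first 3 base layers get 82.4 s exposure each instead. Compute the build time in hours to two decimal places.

Number of layers: 100 / 0.05 → 2000 (rounded up).
Base layers = 3 × (82.4 + 3.62), so 258.06 s.
Remaining layers = 1997 × (3.06 + 3.62) = 13339.96 s.
Sum: 258.06 + 13339.96 = 13598.02 s → 3.78 hours.

3.78 hours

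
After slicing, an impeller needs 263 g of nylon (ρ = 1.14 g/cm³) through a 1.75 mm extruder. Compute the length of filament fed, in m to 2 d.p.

Volume = 263 g / 1.14 g·cm⁻³ = 230.7018 cm³ = 230701.8 mm³.
Filament cross-section = π × (1.75/2)² = 2.4053 mm².
L = V/A = 230701.8/2.4053 = 95913.94 mm → 95.91 m.

95.91 m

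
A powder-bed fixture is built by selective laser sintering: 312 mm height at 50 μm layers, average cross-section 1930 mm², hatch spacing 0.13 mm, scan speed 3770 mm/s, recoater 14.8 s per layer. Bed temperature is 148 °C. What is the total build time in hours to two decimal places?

Number of layers: 312 / 0.05 → 6240 (rounded up).
Hatch length per layer = 1930 / 0.13, so 14846.2 mm.
Scan time per layer: 14846.2 / 3770 → 3.938 s.
Layer cycle = 3.938 + 14.8, so 18.738 s.
6240 layers × 18.738 s/layer = 116925.12 s, i.e. 32.48 hours.

32.48 hours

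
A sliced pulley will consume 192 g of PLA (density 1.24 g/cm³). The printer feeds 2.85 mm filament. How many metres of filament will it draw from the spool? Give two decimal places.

Extruded volume: 192/1.24 = 154.8387 cm³ (154838.7 mm³).
A = π r² = π × 1.425² = 6.3794 mm².
Length = 154838.7 / 6.3794 = 24271.67 mm = 24.27 m.

24.27 m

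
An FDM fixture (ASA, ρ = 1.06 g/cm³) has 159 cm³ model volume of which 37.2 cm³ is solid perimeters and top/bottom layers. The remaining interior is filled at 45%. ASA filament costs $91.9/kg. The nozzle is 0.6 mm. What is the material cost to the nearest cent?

Interior volume = 159 − 37.2 = 121.8 cm³.
Deposited infill = 0.45 × 121.8, so 54.81 cm³.
Total extruded = 37.2 + 54.81 = 92.01 cm³.
Mass = 92.01 × 1.06 = 97.5306 g.
Cost = 97.5306 g / 1000 × $91.9/kg = $8.96.

$8.96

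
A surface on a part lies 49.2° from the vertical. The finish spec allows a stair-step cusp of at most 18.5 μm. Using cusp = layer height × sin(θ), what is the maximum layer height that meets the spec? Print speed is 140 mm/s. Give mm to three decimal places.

t = h_c / sin θ = 0.0185 / 0.7570 = 0.024 mm.

0.024 mm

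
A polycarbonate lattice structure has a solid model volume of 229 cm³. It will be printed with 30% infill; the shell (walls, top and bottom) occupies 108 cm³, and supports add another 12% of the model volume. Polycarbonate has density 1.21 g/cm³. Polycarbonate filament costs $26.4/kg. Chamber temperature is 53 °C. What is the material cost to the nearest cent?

$5.49

Volume inside the shell: 229 − 108 → 121 cm³.
Deposited infill: 0.30 × 121 → 36.3 cm³.
Support: 0.12 × 229 → 27.48 cm³.
Total extruded = 108 + 36.3 + 27.48 = 171.78 cm³.
Mass = 171.78 × 1.21 = 207.8538 g.
Cost = 207.8538 g / 1000 × $26.4/kg = $5.49.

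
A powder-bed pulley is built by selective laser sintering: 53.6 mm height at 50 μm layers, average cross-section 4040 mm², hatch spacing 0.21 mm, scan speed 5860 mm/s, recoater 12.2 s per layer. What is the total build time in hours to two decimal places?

Layers = ⌈53.6/0.05⌉ = 1072.
Hatch length per layer: 4040 / 0.21 → 19238.1 mm.
Per-layer scan time: 19238.1 / 5860 → 3.283 s.
Layer cycle = 3.283 + 12.2 = 15.483 s.
1072 layers × 15.483 s/layer = 16597.776 s, i.e. 4.61 hours.

4.61 hours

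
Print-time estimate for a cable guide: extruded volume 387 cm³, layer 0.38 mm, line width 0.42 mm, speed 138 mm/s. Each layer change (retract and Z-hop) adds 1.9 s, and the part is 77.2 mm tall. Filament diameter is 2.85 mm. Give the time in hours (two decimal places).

Extrusion cross-section = 0.38 × 0.42, so 0.1596 mm².
Total extruded path = 387000/0.1596 = 2424812 mm.
Time extruding = 2424812 / 138 = 17571.1 s.
Layers = ⌈77.2/0.38⌉ = 204.
Z-hop total = 204 × 1.9, so 387.6 s.
Total = 17571.1 + 387.6 = 17958.7 s = 4.99 hours.

4.99 hours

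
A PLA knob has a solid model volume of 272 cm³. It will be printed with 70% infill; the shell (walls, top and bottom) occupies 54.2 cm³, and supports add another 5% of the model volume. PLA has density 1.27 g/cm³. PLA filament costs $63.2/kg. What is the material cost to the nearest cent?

Volume inside the shell: 272 − 54.2 → 217.8 cm³.
Deposited infill = 0.70 × 217.8, so 152.46 cm³.
Support = 0.05 × 272, so 13.6 cm³.
Total printed volume = 54.2 + 152.46 + 13.6 = 220.26 cm³.
Mass: 220.26 × 1.27 → 279.7302 g.
Cost = 279.7302 g / 1000 × $63.2/kg = $17.68.

$17.68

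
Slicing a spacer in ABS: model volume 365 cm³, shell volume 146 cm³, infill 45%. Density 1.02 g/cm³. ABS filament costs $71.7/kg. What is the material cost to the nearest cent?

Infill region = 365 − 146 = 219 cm³.
Infill volume = 0.45 × 219 = 98.55 cm³.
Deposited volume = 146 + 98.55 = 244.55 cm³.
Mass = 244.55 × 1.02, so 249.441 g.
At $71.7/kg: 249.441/1000 × 71.7 = $17.88.

$17.88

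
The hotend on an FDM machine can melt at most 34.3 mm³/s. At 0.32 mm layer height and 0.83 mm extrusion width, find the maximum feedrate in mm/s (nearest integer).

Bead cross-section = 0.32 × 0.83 = 0.2656 mm².
Max speed = 34.3 / 0.2656 = 129.14 ≈ 129 mm/s.

129 mm/s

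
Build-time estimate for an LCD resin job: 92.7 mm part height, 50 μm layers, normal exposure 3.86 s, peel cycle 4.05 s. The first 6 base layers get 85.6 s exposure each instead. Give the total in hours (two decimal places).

Layer count = ceil(92.7 / 0.05) = 1854.
Bottom layers = 6 × (85.6 + 4.05), so 537.9 s.
Remaining layers: 1848 × (3.86 + 4.05) → 14617.68 s.
Sum: 537.9 + 14617.68 = 15155.58 s → 4.21 hours.

4.21 hours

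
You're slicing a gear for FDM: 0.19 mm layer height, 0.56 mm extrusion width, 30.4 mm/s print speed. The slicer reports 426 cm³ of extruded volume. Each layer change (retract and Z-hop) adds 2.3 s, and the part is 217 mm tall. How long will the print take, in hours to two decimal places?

Line area = 0.19 × 0.56 = 0.1064 mm².
Toolpath length = 426 cm³ / 0.1064 mm² = 426000 / 0.1064 = 4003759.4 mm.
Extrusion time = 4003759.4 / 30.4 = 131702.6 s.
Number of layers: 217 / 0.19 → 1143 (rounded up).
Non-print overhead = 1143 × 2.3 = 2628.9 s.
Altogether 131702.6 + 2628.9 = 134331.5 s, i.e. 37.31 hours.

37.31 hours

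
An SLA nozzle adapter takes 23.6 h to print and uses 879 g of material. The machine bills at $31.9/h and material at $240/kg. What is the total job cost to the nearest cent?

Time charge: 31.9 × 23.6 → $752.84.
Material charge = 240 × 879/1000 = $210.96.
Job cost: 752.84 + 210.96 = $963.80.

$963.80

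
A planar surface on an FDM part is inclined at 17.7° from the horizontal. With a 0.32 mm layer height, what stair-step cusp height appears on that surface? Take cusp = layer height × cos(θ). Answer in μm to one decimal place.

h_c = t·cos θ = 0.32 × 0.9527 = 0.304864 mm (304.9 μm).

304.9 μm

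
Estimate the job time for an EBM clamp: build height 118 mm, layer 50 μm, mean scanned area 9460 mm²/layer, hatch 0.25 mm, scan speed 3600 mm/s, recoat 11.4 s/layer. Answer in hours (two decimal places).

14.36 hours

Layer count = ceil(118 / 0.05) = 2360.
Hatch length per layer = 9460 / 0.25 = 37840 mm.
Scan time per layer = 37840 / 3600 = 10.5111 s.
Layer cycle: 10.5111 + 11.4 → 21.9111 s.
Total: 2360 × 21.9111 s = 51710.196 s → 14.36 hours.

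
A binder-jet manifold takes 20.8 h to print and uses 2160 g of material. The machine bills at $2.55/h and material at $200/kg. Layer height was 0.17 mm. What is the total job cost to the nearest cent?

$485.04

Machine-time cost = 2.55 × 20.8 = $53.04.
Feedstock cost = 200 × 2160/1000, so $432.00.
Total = 53.04 + 432.00 = $485.04.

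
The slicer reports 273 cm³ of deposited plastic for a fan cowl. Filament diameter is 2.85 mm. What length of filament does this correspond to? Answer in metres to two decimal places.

Filament cross-section = π × (2.85/2)² = 6.3794 mm².
Length = 273 cm³ / 6.3794 mm² = 273000 / 6.3794 = 42793.99 mm = 42.79 m.

42.79 m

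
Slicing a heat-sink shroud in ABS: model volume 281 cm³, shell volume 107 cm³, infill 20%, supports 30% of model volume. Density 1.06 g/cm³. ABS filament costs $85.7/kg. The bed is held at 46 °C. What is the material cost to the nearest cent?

Volume inside the shell: 281 − 107 → 174 cm³.
Infill volume: 0.20 × 174 → 34.8 cm³.
Support: 0.30 × 281 → 84.3 cm³.
Deposited volume: 107 + 34.8 + 84.3 → 226.1 cm³.
Mass: 226.1 × 1.06 → 239.666 g.
At $85.7/kg: 239.666/1000 × 85.7 = $20.54.

$20.54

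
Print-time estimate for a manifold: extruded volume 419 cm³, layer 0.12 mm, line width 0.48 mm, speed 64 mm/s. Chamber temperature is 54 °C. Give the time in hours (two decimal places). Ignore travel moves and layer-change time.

31.57 hours

Bead cross-section = 0.12 × 0.48, so 0.0576 mm².
Toolpath length = 419 cm³ / 0.0576 mm² = 419000 / 0.0576 = 7274305.6 mm.
Time extruding = 7274305.6 / 64 = 113661 s.
Converting: 113661 s = 31.57 hours.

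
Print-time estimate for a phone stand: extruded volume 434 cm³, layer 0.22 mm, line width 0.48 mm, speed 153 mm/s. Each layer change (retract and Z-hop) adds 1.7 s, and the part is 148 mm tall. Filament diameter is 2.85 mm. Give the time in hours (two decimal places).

Bead cross-section = 0.22 × 0.48, so 0.1056 mm².
Toolpath length = 434 cm³ / 0.1056 mm² = 434000 / 0.1056 = 4109848.5 mm.
Time extruding = 4109848.5 / 153, so 26861.8 s.
Number of layers: 148 / 0.22 → 673 (rounded up).
Z-hop total = 673 × 1.7, so 1144.1 s.
Total = 26861.8 + 1144.1 = 28005.9 s = 7.78 hours.

7.78 hours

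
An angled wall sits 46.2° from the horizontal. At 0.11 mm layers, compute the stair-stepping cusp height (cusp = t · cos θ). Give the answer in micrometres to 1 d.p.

76.1 μm

cos(46.2°) = 0.6921, so cusp = 0.11 × 0.6921 = 0.076131 mm → 76.1 μm.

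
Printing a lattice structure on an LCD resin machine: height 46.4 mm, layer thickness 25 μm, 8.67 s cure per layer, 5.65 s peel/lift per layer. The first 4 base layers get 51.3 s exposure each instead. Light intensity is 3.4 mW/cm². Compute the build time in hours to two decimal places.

Layers = ⌈46.4/0.025⌉ = 1856.
Burn-in layers: 4 × (51.3 + 5.65) → 227.8 s.
Normal layers = 1852 × (8.67 + 5.65) = 26520.64 s.
Total = 227.8 + 26520.64 = 26748.44 s = 7.43 hours.

7.43 hours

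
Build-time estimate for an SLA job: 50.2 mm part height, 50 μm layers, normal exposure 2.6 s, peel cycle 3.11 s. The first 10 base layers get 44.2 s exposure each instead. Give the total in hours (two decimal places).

1.71 hours

Layers = ⌈50.2/0.05⌉ = 1004.
Base layers = 10 × (44.2 + 3.11) = 473.1 s.
Regular layers = 994 × (2.6 + 3.11) = 5675.74 s.
Total = 473.1 + 5675.74 = 6148.84 s = 1.71 hours.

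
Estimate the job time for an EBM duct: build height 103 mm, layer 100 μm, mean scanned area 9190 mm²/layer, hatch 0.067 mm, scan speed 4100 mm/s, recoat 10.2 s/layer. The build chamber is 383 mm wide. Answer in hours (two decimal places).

Layer count = ceil(103 / 0.1) = 1030.
Hatch length per layer = 9190 / 0.067 = 137164.2 mm.
Per-layer scan time = 137164.2 / 4100 = 33.4547 s.
Time per layer = 33.4547 + 10.2 = 43.6547 s.
Total: 1030 × 43.6547 s = 44964.341 s → 12.49 hours.

12.49 hours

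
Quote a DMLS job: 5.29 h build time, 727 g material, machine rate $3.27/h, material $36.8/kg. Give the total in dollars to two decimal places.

Machine cost = 3.27 × 5.29, so $17.2983.
Material charge = 36.8 × 727/1000 = $26.7536.
Job cost: 17.2983 + 26.7536 = 44.0519 ≈ $44.05.

$44.05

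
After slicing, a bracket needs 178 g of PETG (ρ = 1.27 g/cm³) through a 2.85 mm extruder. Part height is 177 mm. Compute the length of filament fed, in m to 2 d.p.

21.97 m

Extruded volume: 178/1.27 = 140.1575 cm³ (140157.5 mm³).
Cross-section of 2.85 mm filament: π·(2.85/2)² = 6.3794 mm².
Length = 140157.5 / 6.3794 = 21970.33 mm = 21.97 m.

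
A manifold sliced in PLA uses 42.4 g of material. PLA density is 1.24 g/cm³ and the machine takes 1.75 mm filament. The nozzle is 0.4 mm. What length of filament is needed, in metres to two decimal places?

Volume = 42.4 g / 1.24 g·cm⁻³ = 34.1935 cm³ = 34193.5 mm³.
A = π r² = π × 0.875² = 2.4053 mm².
Length = 34193.5 / 2.4053 = 14215.9 mm = 14.22 m.

14.22 m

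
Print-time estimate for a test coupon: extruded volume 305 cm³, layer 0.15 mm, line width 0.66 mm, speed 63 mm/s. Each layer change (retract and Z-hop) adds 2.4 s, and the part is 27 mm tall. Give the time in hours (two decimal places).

Bead cross-section = 0.15 × 0.66, so 0.099 mm².
Total extruded path = 305000/0.099 = 3080808.1 mm.
Extrusion time: 3080808.1 / 63 → 48901.7 s.
Layer count = ceil(27 / 0.15) = 180.
Layer-change overhead = 180 × 2.4 = 432 s.
Altogether 48901.7 + 432 = 49333.7 s, i.e. 13.70 hours.

13.70 hours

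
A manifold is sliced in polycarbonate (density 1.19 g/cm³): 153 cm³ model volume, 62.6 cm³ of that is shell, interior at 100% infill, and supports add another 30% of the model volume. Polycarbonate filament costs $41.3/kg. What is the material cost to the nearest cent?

$9.78

Volume inside the shell: 153 − 62.6 → 90.4 cm³.
Infill deposited: 1.00 × 90.4 → 90.4 cm³.
Support = 0.30 × 153, so 45.9 cm³.
Deposited volume = 62.6 + 90.4 + 45.9, so 198.9 cm³.
Mass = 198.9 × 1.19, so 236.691 g.
Cost = 236.691 g / 1000 × $41.3/kg = $9.78.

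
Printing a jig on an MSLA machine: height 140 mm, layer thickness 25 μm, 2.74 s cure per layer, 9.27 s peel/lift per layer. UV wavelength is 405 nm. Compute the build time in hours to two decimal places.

18.68 hours

Layers = ⌈140/0.025⌉ = 5600.
Per-layer time = 2.74 + 9.27, so 12.01 s.
Total = 5600 × 12.01 = 67256 s = 18.68 hours.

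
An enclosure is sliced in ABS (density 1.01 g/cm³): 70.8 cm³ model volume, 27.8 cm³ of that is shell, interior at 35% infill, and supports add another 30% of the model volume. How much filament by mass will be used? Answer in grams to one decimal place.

64.7 g

Infill region: 70.8 − 27.8 → 43 cm³.
Deposited infill: 0.35 × 43 → 15.05 cm³.
Support = 0.30 × 70.8 = 21.24 cm³.
Total extruded = 27.8 + 15.05 + 21.24, so 64.09 cm³.
Mass = 64.09 × 1.01, so 64.7309 g.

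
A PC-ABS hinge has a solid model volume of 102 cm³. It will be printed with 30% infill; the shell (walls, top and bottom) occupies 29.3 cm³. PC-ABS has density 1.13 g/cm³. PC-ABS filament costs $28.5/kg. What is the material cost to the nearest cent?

Infill region = 102 − 29.3, so 72.7 cm³.
Deposited infill = 0.30 × 72.7 = 21.81 cm³.
Total printed volume = 29.3 + 21.81 = 51.11 cm³.
Mass = 51.11 × 1.13, so 57.7543 g.
At $28.5/kg: 57.7543/1000 × 28.5 = $1.65.

$1.65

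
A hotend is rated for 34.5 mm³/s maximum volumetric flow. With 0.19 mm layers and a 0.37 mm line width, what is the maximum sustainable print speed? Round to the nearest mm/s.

Bead cross-section: 0.19 × 0.37 → 0.0703 mm².
Max speed = 34.5 / 0.0703 = 490.75 ≈ 491 mm/s.

491 mm/s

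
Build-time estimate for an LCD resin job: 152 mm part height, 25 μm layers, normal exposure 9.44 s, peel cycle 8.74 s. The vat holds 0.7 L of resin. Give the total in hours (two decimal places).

30.70 hours

Layer count = ceil(152 / 0.025) = 6080.
Cycle time: 9.44 + 8.74 → 18.18 s.
Total = 6080 × 18.18 = 110534.4 s = 30.70 hours.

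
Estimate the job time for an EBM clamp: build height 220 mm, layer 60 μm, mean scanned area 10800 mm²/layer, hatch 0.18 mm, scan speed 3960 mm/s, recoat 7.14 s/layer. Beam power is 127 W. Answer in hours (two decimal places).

Layers = ⌈220/0.06⌉ = 3667.
Hatch length per layer: 10800 / 0.18 → 60000 mm.
Beam time per layer = 60000 / 3960, so 15.1515 s.
Per-layer time: 15.1515 + 7.14 → 22.2915 s.
Build time = 3667 × 22.2915 = 81742.9305 s = 22.71 hours.

22.71 hours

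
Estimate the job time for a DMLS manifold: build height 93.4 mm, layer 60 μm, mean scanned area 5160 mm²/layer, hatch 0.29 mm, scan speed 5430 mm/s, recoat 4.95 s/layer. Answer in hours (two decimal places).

3.56 hours

Number of layers: 93.4 / 0.06 → 1557 (rounded up).
Hatch length per layer = 5160 / 0.29, so 17793.1 mm.
Laser time per layer = 17793.1 / 5430, so 3.2768 s.
Per-layer time: 3.2768 + 4.95 → 8.2268 s.
1557 layers × 8.2268 s/layer = 12809.1276 s, i.e. 3.56 hours.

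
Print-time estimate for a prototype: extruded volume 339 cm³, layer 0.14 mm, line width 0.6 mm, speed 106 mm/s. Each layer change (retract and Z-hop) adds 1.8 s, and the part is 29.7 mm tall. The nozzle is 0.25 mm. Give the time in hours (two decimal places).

Line area = 0.14 × 0.6, so 0.084 mm².
Total extruded path = 339000/0.084 = 4035714.3 mm.
Time extruding = 4035714.3 / 106 = 38072.8 s.
Layer count = ceil(29.7 / 0.14) = 213.
Non-print overhead = 213 × 1.8, so 383.4 s.
Altogether 38072.8 + 383.4 = 38456.2 s, i.e. 10.68 hours.

10.68 hours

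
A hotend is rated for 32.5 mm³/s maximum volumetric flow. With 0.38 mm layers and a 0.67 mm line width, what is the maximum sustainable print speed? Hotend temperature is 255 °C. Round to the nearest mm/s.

128 mm/s

Extrusion cross-section = 0.38 × 0.67, so 0.2546 mm².
Max speed = 32.5 / 0.2546 = 127.65 ≈ 128 mm/s.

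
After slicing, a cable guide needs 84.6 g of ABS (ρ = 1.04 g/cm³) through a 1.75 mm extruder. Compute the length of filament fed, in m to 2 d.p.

Volume = 84.6 g / 1.04 g·cm⁻³ = 81.3462 cm³ = 81346.2 mm³.
Filament cross-section = π × (1.75/2)² = 2.4053 mm².
Length = 81346.2 / 2.4053 = 33819.57 mm = 33.82 m.

33.82 m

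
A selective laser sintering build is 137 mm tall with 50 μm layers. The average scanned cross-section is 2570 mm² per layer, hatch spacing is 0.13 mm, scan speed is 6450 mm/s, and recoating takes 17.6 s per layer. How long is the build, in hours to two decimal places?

15.73 hours

Layers = ⌈137/0.05⌉ = 2740.
Per-layer scan distance = 2570 / 0.13 = 19769.2 mm.
Per-layer scan time = 19769.2 / 6450 = 3.065 s.
Per-layer time = 3.065 + 17.6, so 20.665 s.
Total: 2740 × 20.665 s = 56622.1 s → 15.73 hours.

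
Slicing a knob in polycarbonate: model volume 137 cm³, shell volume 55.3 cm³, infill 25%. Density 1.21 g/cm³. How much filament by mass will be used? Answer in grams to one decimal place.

Infill region = 137 − 55.3 = 81.7 cm³.
Infill volume = 0.25 × 81.7, so 20.425 cm³.
Total printed volume: 55.3 + 20.425 → 75.725 cm³.
Mass: 75.725 × 1.21 → 91.62725 g.

91.6 g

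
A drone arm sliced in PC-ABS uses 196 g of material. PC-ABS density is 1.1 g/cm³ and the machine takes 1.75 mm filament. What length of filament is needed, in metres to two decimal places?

74.08 m

Extruded volume: 196/1.1 = 178.1818 cm³ (178181.8 mm³).
A = π r² = π × 0.875² = 2.4053 mm².
L = V/A = 178181.8/2.4053 = 74078.83 mm → 74.08 m.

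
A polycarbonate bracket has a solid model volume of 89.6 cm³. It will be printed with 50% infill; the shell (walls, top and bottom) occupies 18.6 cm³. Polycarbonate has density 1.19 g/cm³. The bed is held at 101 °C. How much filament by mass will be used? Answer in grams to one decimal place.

64.4 g

Interior volume: 89.6 − 18.6 → 71 cm³.
Infill deposited = 0.50 × 71 = 35.5 cm³.
Deposited volume = 18.6 + 35.5 = 54.1 cm³.
Mass = 54.1 × 1.19 = 64.379 g.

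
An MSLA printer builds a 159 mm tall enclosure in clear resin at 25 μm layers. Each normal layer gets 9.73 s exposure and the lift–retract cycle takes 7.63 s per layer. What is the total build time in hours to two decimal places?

30.67 hours

Number of layers: 159 / 0.025 → 6360 (rounded up).
Per-layer time = 9.73 + 7.63, so 17.36 s.
Total = 6360 × 17.36 = 110409.6 s = 30.67 hours.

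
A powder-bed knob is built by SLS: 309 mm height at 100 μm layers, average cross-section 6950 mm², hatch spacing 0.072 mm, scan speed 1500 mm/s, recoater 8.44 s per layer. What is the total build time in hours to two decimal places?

62.48 hours

Number of layers: 309 / 0.1 → 3090 (rounded up).
Scan path per layer = 6950 / 0.072, so 96527.8 mm.
Laser time per layer = 96527.8 / 1500 = 64.3519 s.
Time per layer = 64.3519 + 8.44, so 72.7919 s.
Build time = 3090 × 72.7919 = 224926.971 s = 62.48 hours.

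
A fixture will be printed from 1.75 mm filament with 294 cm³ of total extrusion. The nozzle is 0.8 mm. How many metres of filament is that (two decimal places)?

122.23 m

Filament cross-section = π × (1.75/2)² = 2.4053 mm².
Length = 294 cm³ / 2.4053 mm² = 294000 / 2.4053 = 122230.08 mm = 122.23 m.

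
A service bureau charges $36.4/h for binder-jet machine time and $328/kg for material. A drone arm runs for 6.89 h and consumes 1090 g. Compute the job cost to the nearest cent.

Time charge: 36.4 × 6.89 → $250.796.
Material charge = 328 × 1090/1000 = $357.52.
Job cost: 250.796 + 357.52 = 608.316 ≈ $608.32.

$608.32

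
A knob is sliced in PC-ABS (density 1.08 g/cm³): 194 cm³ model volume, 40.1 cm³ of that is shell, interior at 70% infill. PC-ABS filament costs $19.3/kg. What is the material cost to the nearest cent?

Volume inside the shell: 194 − 40.1 → 153.9 cm³.
Infill volume = 0.70 × 153.9, so 107.73 cm³.
Deposited volume: 40.1 + 107.73 → 147.83 cm³.
Mass = 147.83 × 1.08 = 159.6564 g.
At $19.3/kg: 159.6564/1000 × 19.3 = $3.08.

$3.08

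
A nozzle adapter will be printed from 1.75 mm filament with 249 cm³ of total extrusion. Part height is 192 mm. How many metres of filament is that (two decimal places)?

103.52 m

A = π r² = π × 0.875² = 2.4053 mm².
Length = 249 cm³ / 2.4053 mm² = 249000 / 2.4053 = 103521.39 mm = 103.52 m.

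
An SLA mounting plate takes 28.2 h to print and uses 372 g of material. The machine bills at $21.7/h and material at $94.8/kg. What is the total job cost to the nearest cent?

Time charge = 21.7 × 28.2 = $611.94.
Material cost = 94.8 × 372/1000, so $35.2656.
Job cost: 611.94 + 35.2656 = 647.2056 ≈ $647.21.

$647.21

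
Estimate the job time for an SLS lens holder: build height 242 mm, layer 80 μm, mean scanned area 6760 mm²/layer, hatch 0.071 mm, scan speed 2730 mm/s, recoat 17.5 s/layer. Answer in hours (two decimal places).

Layer count = ceil(242 / 0.08) = 3025.
Per-layer scan distance = 6760 / 0.071, so 95211.3 mm.
Laser time per layer = 95211.3 / 2730 = 34.8759 s.
Per-layer time: 34.8759 + 17.5 → 52.3759 s.
3025 layers × 52.3759 s/layer = 158437.0975 s, i.e. 44.01 hours.

44.01 hours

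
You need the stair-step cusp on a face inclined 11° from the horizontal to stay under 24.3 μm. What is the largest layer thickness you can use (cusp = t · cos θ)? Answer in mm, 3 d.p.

Layer height = cusp / cos(11°) = 0.0243 / 0.9816 = 0.025 mm.

0.025 mm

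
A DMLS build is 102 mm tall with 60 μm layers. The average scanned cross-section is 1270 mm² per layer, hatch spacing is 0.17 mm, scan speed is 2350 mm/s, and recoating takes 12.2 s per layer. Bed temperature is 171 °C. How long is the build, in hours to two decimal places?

Layers = ⌈102/0.06⌉ = 1700.
Hatch length per layer: 1270 / 0.17 → 7470.6 mm.
Per-layer scan time: 7470.6 / 2350 → 3.179 s.
Layer cycle = 3.179 + 12.2 = 15.379 s.
Build time = 1700 × 15.379 = 26144.3 s = 7.26 hours.

7.26 hours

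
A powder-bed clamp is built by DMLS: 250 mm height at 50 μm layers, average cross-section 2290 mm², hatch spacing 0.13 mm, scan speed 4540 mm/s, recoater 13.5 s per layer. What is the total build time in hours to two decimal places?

Number of layers: 250 / 0.05 → 5000 (rounded up).
Per-layer scan distance = 2290 / 0.13, so 17615.4 mm.
Per-layer scan time = 17615.4 / 4540, so 3.88 s.
Per-layer time: 3.88 + 13.5 → 17.38 s.
Build time = 5000 × 17.38 = 86900 s = 24.14 hours.

24.14 hours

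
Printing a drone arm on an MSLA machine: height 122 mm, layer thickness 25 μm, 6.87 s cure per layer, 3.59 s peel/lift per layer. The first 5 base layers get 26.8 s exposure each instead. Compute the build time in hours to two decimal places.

Layers = ⌈122/0.025⌉ = 4880.
Base layers = 5 × (26.8 + 3.59) = 151.95 s.
Regular layers = 4875 × (6.87 + 3.59) = 50992.5 s.
Total = 151.95 + 50992.5 = 51144.45 s = 14.21 hours.

14.21 hours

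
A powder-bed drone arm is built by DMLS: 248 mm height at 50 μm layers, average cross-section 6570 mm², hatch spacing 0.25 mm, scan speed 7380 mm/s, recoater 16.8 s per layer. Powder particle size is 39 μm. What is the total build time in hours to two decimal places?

28.05 hours

Layer count = ceil(248 / 0.05) = 4960.
Scan path per layer = 6570 / 0.25 = 26280 mm.
Per-layer scan time = 26280 / 7380 = 3.561 s.
Layer cycle: 3.561 + 16.8 → 20.361 s.
Total: 4960 × 20.361 s = 100990.56 s → 28.05 hours.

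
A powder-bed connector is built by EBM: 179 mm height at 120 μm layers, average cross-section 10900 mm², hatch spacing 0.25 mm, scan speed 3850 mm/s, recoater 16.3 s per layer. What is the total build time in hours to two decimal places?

Number of layers: 179 / 0.12 → 1492 (rounded up).
Hatch length per layer = 10900 / 0.25, so 43600 mm.
Per-layer scan time: 43600 / 3850 → 11.3247 s.
Per-layer time = 11.3247 + 16.3, so 27.6247 s.
Total: 1492 × 27.6247 s = 41216.0524 s → 11.45 hours.

11.45 hours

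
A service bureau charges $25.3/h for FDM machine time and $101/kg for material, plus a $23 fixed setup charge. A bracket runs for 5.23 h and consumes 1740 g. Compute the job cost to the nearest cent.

Machine cost = 25.3 × 5.23 = $132.319.
Material charge = 101 × 1740/1000, so $175.74.
Total = 132.319 + 175.74 + 23 = 331.059 ≈ $331.06.

$331.06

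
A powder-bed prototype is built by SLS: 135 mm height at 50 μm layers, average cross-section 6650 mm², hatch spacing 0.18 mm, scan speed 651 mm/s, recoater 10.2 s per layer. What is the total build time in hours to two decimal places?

50.21 hours

Number of layers: 135 / 0.05 → 2700 (rounded up).
Per-layer scan distance: 6650 / 0.18 → 36944.4 mm.
Scan time per layer = 36944.4 / 651 = 56.7502 s.
Per-layer time = 56.7502 + 10.2 = 66.9502 s.
Build time = 2700 × 66.9502 = 180765.54 s = 50.21 hours.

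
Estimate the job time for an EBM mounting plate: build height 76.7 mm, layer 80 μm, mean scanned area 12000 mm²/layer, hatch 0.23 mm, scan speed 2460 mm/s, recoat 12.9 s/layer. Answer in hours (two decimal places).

Layers = ⌈76.7/0.08⌉ = 959.
Hatch length per layer = 12000 / 0.23, so 52173.9 mm.
Beam time per layer = 52173.9 / 2460, so 21.2089 s.
Time per layer: 21.2089 + 12.9 → 34.1089 s.
Total: 959 × 34.1089 s = 32710.4351 s → 9.09 hours.

9.09 hours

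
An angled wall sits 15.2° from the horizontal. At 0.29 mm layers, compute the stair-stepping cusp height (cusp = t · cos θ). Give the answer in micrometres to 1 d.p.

279.9 μm

cos(15.2°) = 0.9650, so cusp = 0.29 × 0.9650 = 0.27985 mm → 279.9 μm.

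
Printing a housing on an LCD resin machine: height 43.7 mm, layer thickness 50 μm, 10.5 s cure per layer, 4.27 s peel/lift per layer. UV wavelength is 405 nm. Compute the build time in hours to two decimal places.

Number of layers: 43.7 / 0.05 → 874 (rounded up).
Cycle time = 10.5 + 4.27 = 14.77 s.
Build time: 874 × 14.77 s = 12908.98 s, i.e. 3.59 hours.

3.59 hours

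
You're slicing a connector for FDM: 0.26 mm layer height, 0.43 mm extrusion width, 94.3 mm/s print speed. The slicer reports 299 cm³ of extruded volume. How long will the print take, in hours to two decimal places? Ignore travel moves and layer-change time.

7.88 hours

Line area = 0.26 × 0.43, so 0.1118 mm².
Toolpath length = 299 cm³ / 0.1118 mm² = 299000 / 0.1118 = 2674418.6 mm.
Time extruding: 2674418.6 / 94.3 → 28360.7 s.
In the requested units: 28360.7 s = 7.88 hours.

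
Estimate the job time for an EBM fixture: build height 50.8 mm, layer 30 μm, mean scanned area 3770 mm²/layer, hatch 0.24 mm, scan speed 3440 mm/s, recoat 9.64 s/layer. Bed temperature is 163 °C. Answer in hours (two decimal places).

6.68 hours

Layers = ⌈50.8/0.03⌉ = 1694.
Scan path per layer = 3770 / 0.24 = 15708.3 mm.
Scan time per layer = 15708.3 / 3440 = 4.5664 s.
Layer cycle: 4.5664 + 9.64 → 14.2064 s.
1694 layers × 14.2064 s/layer = 24065.6416 s, i.e. 6.68 hours.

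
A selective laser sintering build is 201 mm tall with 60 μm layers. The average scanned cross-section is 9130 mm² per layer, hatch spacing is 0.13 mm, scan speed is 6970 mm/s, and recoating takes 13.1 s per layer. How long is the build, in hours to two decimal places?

21.57 hours

Layers = ⌈201/0.06⌉ = 3350.
Hatch length per layer: 9130 / 0.13 → 70230.8 mm.
Laser time per layer: 70230.8 / 6970 → 10.0762 s.
Per-layer time = 10.0762 + 13.1 = 23.1762 s.
Build time = 3350 × 23.1762 = 77640.27 s = 21.57 hours.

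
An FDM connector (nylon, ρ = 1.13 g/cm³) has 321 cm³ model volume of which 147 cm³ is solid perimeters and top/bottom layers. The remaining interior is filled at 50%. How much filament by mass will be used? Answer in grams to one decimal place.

Interior volume: 321 − 147 → 174 cm³.
Infill volume: 0.50 × 174 → 87 cm³.
Total printed volume = 147 + 87, so 234 cm³.
Mass: 234 × 1.13 → 264.42 g.

264.4 g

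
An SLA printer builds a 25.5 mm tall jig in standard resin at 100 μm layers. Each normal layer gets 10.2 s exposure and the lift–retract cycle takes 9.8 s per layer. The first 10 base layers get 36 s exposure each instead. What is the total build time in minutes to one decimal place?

Layers = ⌈25.5/0.1⌉ = 255.
Burn-in layers = 10 × (36 + 9.8) = 458 s.
Remaining layers: 245 × (10.2 + 9.8) → 4900 s.
Sum: 458 + 4900 = 5358 s → 89.3 minutes.

89.3 minutes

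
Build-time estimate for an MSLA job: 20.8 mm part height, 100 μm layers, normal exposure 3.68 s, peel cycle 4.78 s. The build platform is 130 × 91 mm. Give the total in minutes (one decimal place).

Layer count = ceil(20.8 / 0.1) = 208.
Cycle time = 3.68 + 4.78, so 8.46 s.
Build time: 208 × 8.46 s = 1759.68 s, i.e. 29.3 minutes.

29.3 minutes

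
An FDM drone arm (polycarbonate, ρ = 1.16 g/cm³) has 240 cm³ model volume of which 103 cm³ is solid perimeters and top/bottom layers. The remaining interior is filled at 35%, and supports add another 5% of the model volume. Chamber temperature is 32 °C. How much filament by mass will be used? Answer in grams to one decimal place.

Infill region: 240 − 103 → 137 cm³.
Infill deposited = 0.35 × 137 = 47.95 cm³.
Support: 0.05 × 240 → 12 cm³.
Total extruded = 103 + 47.95 + 12 = 162.95 cm³.
Mass = 162.95 × 1.16 = 189.022 g.

189.0 g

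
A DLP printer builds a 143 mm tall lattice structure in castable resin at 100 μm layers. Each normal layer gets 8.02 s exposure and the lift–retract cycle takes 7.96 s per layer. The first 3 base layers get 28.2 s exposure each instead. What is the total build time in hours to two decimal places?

6.36 hours

Layer count = ceil(143 / 0.1) = 1430.
Burn-in layers = 3 × (28.2 + 7.96) = 108.48 s.
Normal layers = 1427 × (8.02 + 7.96) = 22803.46 s.
Sum: 108.48 + 22803.46 = 22911.94 s → 6.36 hours.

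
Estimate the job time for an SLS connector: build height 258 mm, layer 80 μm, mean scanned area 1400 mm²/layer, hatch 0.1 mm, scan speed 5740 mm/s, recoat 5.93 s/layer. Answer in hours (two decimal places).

Layers = ⌈258/0.08⌉ = 3225.
Scan path per layer: 1400 / 0.1 → 14000 mm.
Laser time per layer = 14000 / 5740 = 2.439 s.
Time per layer = 2.439 + 5.93, so 8.369 s.
Build time = 3225 × 8.369 = 26990.025 s = 7.50 hours.

7.50 hours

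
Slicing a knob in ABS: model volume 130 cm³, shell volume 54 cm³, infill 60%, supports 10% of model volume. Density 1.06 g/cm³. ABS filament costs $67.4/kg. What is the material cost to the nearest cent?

$8.04

Infill region = 130 − 54 = 76 cm³.
Deposited infill = 0.60 × 76, so 45.6 cm³.
Support: 0.10 × 130 → 13 cm³.
Total extruded: 54 + 45.6 + 13 → 112.6 cm³.
Mass = 112.6 × 1.06, so 119.356 g.
Cost = 119.356 g / 1000 × $67.4/kg = $8.04.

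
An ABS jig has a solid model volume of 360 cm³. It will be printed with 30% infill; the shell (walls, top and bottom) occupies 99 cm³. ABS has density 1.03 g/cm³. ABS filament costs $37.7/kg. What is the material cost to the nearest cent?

Infill region = 360 − 99, so 261 cm³.
Infill deposited = 0.30 × 261, so 78.3 cm³.
Total extruded: 99 + 78.3 → 177.3 cm³.
Mass = 177.3 × 1.03 = 182.619 g.
Cost = 182.619 g / 1000 × $37.7/kg = $6.88.

$6.88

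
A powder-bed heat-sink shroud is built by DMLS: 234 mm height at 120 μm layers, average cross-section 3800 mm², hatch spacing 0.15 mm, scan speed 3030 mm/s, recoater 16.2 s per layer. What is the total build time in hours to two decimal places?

13.30 hours

Layers = ⌈234/0.12⌉ = 1950.
Per-layer scan distance: 3800 / 0.15 → 25333.3 mm.
Scan time per layer: 25333.3 / 3030 → 8.3608 s.
Time per layer: 8.3608 + 16.2 → 24.5608 s.
Total: 1950 × 24.5608 s = 47893.56 s → 13.30 hours.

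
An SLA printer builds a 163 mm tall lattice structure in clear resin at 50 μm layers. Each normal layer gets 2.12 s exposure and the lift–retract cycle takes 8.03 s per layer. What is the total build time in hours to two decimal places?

9.19 hours

Layer count = ceil(163 / 0.05) = 3260.
Per-layer time = 2.12 + 8.03 = 10.15 s.
Total = 3260 × 10.15 = 33089 s = 9.19 hours.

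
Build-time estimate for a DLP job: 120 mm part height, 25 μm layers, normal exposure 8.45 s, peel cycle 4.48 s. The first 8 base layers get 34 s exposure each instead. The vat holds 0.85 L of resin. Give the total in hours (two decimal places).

Number of layers: 120 / 0.025 → 4800 (rounded up).
Burn-in layers = 8 × (34 + 4.48), so 307.84 s.
Normal layers = 4792 × (8.45 + 4.48), so 61960.56 s.
Sum: 307.84 + 61960.56 = 62268.4 s → 17.30 hours.

17.30 hours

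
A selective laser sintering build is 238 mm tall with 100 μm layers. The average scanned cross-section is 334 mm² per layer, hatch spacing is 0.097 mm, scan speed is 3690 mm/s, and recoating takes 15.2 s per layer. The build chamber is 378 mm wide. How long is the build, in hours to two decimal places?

Number of layers: 238 / 0.1 → 2380 (rounded up).
Per-layer scan distance: 334 / 0.097 → 3443.3 mm.
Per-layer scan time = 3443.3 / 3690 = 0.9331 s.
Per-layer time: 0.9331 + 15.2 → 16.1331 s.
2380 layers × 16.1331 s/layer = 38396.778 s, i.e. 10.67 hours.

10.67 hours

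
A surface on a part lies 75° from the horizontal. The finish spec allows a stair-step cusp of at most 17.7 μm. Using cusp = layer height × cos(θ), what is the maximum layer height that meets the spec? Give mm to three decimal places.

0.068 mm

t = h_c / cos θ = 0.0177 / 0.2588 = 0.068 mm.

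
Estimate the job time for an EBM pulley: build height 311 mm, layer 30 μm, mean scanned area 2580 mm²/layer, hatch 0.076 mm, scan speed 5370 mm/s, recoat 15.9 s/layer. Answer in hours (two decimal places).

63.99 hours

Layers = ⌈311/0.03⌉ = 10367.
Per-layer scan distance: 2580 / 0.076 → 33947.4 mm.
Per-layer scan time: 33947.4 / 5370 → 6.3217 s.
Per-layer time: 6.3217 + 15.9 → 22.2217 s.
10367 layers × 22.2217 s/layer = 230372.3639 s, i.e. 63.99 hours.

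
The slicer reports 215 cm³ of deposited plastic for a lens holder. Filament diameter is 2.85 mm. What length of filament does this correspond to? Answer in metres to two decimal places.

33.70 m

Filament cross-section = π × (2.85/2)² = 6.3794 mm².
L = 215000 mm³ / 6.3794 mm² = 33702.23 mm, i.e. 33.70 m.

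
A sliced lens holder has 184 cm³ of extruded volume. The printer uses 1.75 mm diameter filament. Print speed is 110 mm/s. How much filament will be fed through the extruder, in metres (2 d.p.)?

A = π r² = π × 0.875² = 2.4053 mm².
Length = 184 cm³ / 2.4053 mm² = 184000 / 2.4053 = 76497.73 mm = 76.50 m.

76.50 m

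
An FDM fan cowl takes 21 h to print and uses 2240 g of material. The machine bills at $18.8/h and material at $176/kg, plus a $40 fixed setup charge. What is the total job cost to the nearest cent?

Machine cost: 18.8 × 21 → $394.80.
Feedstock cost = 176 × 2240/1000 = $394.24.
Total = 394.80 + 394.24 + 40 = $829.04.

$829.04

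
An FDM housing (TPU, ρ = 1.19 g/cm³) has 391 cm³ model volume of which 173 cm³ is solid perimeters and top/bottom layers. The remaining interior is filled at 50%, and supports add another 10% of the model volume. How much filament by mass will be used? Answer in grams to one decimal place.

382.1 g

Infill region = 391 − 173 = 218 cm³.
Deposited infill = 0.50 × 218, so 109 cm³.
Support = 0.10 × 391, so 39.1 cm³.
Total printed volume = 173 + 109 + 39.1, so 321.1 cm³.
Mass = 321.1 × 1.19 = 382.109 g.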